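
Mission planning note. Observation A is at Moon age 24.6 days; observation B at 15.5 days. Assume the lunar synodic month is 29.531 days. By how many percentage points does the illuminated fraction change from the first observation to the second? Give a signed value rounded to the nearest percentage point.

+74 percentage points

θ₁ = 360° × 24.6/29.531 = 299.9°, f₁ = (1 − cos θ₁)/2 = 0.251.
θ₂ = 360° × 15.5/29.531 = 189.0°, f₂ = (1 − cos θ₂)/2 = 0.994.
Change = f₂ − f₁ = +0.743 → +74 percentage points.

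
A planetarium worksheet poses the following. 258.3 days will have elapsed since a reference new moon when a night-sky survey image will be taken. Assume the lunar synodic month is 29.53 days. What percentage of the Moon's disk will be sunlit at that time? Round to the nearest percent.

258.3/29.53 = 8.747 lunations, so 8 complete cycles and 22.06 d into the next.
Elongation θ = 360° × 22.06/29.53 ≈ 268.9°.
With cos θ = (-0.019), the lit fraction is (1 − (-0.019))/2 ≈ 0.509, so 51%.

51%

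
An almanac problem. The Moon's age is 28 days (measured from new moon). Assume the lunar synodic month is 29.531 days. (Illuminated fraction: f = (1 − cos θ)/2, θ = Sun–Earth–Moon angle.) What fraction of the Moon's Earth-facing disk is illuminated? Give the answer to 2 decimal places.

The Moon has covered 28/29.531 of its cycle, so θ ≈ 360° × 28/29.531 = 341.3°.
With cos θ = 0.947, the lit fraction is (1 − 0.947)/2 ≈ 0.026.

0.03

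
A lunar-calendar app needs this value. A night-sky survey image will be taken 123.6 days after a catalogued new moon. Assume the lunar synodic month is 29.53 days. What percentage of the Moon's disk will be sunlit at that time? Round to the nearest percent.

30%

Reduce mod P: 123.6 − 4×29.53 = 5.48 d into the current lunation.
Phase angle: θ = 360°·(5.48 d)/(29.53 d) = 66.8°.
With cos θ = 0.394, the lit fraction is (1 − 0.394)/2 ≈ 0.303, so 30%.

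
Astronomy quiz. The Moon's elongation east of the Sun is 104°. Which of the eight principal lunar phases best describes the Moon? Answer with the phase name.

first quarter

104° lies in the first quarter sector of the 8-phase cycle.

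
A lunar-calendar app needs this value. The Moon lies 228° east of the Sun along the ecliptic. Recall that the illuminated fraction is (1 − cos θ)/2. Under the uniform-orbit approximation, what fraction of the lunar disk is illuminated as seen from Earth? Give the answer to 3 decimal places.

0.835

Half-versine of 228°: (1 − (-0.669))/2 = 0.835.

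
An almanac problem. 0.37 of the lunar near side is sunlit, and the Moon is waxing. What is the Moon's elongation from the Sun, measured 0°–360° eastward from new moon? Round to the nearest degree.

Invert f = (1 − cos θ)/2 to get cos θ = 1 − 2(0.37) = 0.260, hence θ₀ = arccos 0.260 = 74.9°.
Waxing ⇒ before full, so θ = 74.9°.

75°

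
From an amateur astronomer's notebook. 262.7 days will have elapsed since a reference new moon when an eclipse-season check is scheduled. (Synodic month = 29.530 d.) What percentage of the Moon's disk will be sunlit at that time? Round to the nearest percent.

10%

262.7 d spans 8 complete synodic months (8 × 29.530 = 236.24 d) plus 26.46 d.
The Moon has covered 26.46/29.530 of its cycle, so θ ≈ 360° × 26.46/29.530 = 322.6°.
cos 322.6° = 0.794, so f = (1 − 0.794)/2 = 0.103, so 10%.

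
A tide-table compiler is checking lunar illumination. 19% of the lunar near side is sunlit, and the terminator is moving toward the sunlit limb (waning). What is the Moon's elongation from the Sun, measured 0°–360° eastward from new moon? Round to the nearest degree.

308°

Invert f = (1 − cos θ)/2 to get cos θ = 1 − 2(0.19) = 0.620, hence θ₀ = arccos 0.620 = 51.7°.
Waning ⇒ past full, so θ = 360° − 51.7° = 308.3°.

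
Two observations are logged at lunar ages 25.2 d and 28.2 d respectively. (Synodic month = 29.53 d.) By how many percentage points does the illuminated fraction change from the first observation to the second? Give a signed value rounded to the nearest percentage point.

θ₁ = 360° × 25.2/29.53 = 307.2°, f₁ = (1 − cos θ₁)/2 = 0.198.
θ₂ = 360° × 28.2/29.53 = 343.8°, f₂ = (1 − cos θ₂)/2 = 0.020.
Change = f₂ − f₁ = -0.178 → -18 percentage points.

-18 percentage points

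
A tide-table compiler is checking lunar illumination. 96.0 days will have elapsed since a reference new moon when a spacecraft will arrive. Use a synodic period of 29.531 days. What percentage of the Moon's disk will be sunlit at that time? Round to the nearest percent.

96.0/29.531 = 3.251 lunations, so 3 complete cycles and 7.41 d into the next.
Elongation θ = 360° × 7.41/29.531 ≈ 90.3°.
cos 90.3° = (-0.005), so f = (1 − (-0.005))/2 = 0.503, so 50%.

50%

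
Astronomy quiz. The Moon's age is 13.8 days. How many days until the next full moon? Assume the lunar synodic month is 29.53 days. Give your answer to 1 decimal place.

1.0 days

Full moon is 0.5 of the way through the cycle: age 0.5 × 29.53 = 14.765 d.
So 0.965 days remain (14.765 − 13.8).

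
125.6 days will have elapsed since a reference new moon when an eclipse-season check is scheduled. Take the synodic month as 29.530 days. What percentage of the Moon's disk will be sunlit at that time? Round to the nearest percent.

125.6 d spans 4 complete synodic months (4 × 29.530 = 118.12 d) plus 7.48 d.
Phase angle: θ = 360°·(7.48 d)/(29.530 d) = 91.2°.
Illuminated fraction = (1 − cos 91.2°)/2 = (1 − (-0.021))/2 ≈ 0.510, so 51%.

51%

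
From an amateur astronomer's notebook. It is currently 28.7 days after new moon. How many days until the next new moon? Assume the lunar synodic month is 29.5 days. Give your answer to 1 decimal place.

The next new moon completes the synodic month: 29.5 − 28.7 = 0.800 days.

0.8 days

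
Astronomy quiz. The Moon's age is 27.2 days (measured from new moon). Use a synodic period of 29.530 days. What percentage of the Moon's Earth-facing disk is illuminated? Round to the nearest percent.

Elongation θ = 360° × 27.2/29.530 ≈ 331.6°.
Illuminated fraction = (1 − cos 331.6°)/2 = (1 − 0.880)/2 ≈ 0.060, so 6%.

6%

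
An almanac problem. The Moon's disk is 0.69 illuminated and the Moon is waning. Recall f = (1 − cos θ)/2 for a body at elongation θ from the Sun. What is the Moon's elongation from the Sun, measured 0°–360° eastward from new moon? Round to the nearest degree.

248°

Invert f = (1 − cos θ)/2 to get cos θ = 1 − 2(0.69) = -0.380, hence θ₀ = arccos -0.380 = 112.3°.
A waning Moon lies in 180°–360°, so θ = 360° − 112.3° = 247.7°.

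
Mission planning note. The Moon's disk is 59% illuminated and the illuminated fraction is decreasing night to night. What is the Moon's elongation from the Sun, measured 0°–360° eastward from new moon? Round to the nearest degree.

cos θ = 1 − 2f = -0.180, giving a principal value of 100.4°.
Waning ⇒ past full, so θ = 360° − 100.4° = 259.6°.

260°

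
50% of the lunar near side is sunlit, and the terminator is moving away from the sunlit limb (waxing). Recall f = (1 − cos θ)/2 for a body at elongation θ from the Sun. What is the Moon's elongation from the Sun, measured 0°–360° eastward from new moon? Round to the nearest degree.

cos θ = 1 − 2f = 0.000, giving a principal value of 90.0°.
Before full moon the principal value applies: θ = 90.0°.

90°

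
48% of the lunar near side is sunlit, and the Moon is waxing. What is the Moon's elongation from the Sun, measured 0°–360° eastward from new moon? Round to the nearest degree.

88°

From f = (1 − cos θ)/2: cos θ = 1 − 2×0.48 = 0.040; arccos → 87.7°.
Waxing ⇒ before full, so θ = 87.7°.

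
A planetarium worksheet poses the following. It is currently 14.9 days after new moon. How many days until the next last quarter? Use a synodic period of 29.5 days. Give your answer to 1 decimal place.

Last quarter occurs at elongation 270°, i.e. at age 29.5 × 270/360 = 22.125 d.
That is 22.125 − 14.9 = 7.225 days ahead.

7.2 days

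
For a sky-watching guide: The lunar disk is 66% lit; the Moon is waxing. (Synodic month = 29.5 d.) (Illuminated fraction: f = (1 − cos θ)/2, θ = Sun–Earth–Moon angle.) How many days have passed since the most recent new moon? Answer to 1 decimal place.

From f = (1 − cos θ)/2: cos θ = 1 − 2×0.66 = -0.320; arccos → 108.7°.
The Moon is waxing (0°–180°), so θ = 108.7° directly.
That fraction of the synodic month is 108.7/360 × 29.5 d ≈ 8.90 d.

8.9 days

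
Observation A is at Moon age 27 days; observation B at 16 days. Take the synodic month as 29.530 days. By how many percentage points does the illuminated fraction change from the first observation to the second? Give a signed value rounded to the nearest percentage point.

+91 pp

First observation: θ = 360°·27/29.530 = 329.2°, so f = 0.071.
Second observation: θ = 195.1°, f = 0.983.
Δf = 0.983 − 0.071 = +0.912, i.e. +91 pp.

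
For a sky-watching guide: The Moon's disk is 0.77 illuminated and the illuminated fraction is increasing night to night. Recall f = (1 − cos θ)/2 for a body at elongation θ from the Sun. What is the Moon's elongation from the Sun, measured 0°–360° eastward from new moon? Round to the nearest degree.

Invert f = (1 − cos θ)/2 to get cos θ = 1 − 2(0.77) = -0.540, hence θ₀ = arccos -0.540 = 122.7°.
The Moon is waxing (0°–180°), so θ = 122.7° directly.

123°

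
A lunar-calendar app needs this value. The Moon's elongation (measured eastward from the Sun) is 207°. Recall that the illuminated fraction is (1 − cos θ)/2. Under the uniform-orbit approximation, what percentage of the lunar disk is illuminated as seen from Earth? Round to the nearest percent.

95%

Half-versine of 207°: (1 − (-0.891))/2 = 0.946, i.e. 95%.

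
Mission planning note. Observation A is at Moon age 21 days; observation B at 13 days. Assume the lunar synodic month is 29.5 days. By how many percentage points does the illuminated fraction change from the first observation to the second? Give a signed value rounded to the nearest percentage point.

+35 percentage points

First observation: θ = 360°·21/29.5 = 256.3°, so f = 0.619.
Second observation: θ = 158.6°, f = 0.966.
Δf = 0.966 − 0.619 = +0.347, i.e. +35 pp.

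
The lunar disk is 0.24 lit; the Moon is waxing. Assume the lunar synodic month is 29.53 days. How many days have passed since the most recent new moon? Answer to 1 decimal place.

4.8 days

From f = (1 − cos θ)/2: cos θ = 1 − 2×0.24 = 0.520; arccos → 58.7°.
Waxing ⇒ before full, so θ = 58.7°.
At 360°/29.53 d per day, 58.7° corresponds to 4.81 days.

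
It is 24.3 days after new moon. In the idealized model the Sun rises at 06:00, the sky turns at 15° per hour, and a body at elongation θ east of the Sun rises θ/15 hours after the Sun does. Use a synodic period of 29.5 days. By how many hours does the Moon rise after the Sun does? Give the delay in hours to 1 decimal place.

19.8 h

Phase angle: θ = 360°·(24.3 d)/(29.5 d) = 296.5°.
The Moon trails the Sun by θ/15 = 296.5/15 ≈ 19.77 hours.
So the Moon rises 19.77 h after the Sun.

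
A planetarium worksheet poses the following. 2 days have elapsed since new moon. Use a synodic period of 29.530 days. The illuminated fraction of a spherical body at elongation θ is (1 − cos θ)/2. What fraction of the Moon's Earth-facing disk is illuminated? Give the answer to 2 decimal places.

The Moon has covered 2/29.530 of its cycle, so θ ≈ 360° × 2/29.530 = 24.4°.
Illuminated fraction = (1 − cos 24.4°)/2 = (1 − 0.911)/2 ≈ 0.045.

0.04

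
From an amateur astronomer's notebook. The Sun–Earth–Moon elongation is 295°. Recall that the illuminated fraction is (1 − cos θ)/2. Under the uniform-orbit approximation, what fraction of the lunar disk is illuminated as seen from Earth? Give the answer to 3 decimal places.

Half-versine of 295°: (1 − 0.423)/2 = 0.289.

0.289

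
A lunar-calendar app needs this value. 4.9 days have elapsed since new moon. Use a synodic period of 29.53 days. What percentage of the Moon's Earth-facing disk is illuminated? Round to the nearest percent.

25%

Phase angle: θ = 360°·(4.9 d)/(29.53 d) = 59.7°.
Illuminated fraction = (1 − cos 59.7°)/2 = (1 − 0.504)/2 ≈ 0.248, so 25%.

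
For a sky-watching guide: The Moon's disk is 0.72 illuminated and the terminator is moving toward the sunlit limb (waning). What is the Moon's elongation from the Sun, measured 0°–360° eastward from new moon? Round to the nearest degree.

Invert f = (1 − cos θ)/2 to get cos θ = 1 − 2(0.72) = -0.440, hence θ₀ = arccos -0.440 = 116.1°.
Since the Moon is past full (waning), take the reflex angle: θ = 360° − 116.1° = 243.9°.

244°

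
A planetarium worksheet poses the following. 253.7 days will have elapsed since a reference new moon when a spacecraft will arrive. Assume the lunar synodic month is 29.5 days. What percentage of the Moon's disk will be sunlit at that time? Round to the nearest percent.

253.7/29.5 = 8.600 lunations, so 8 complete cycles and 17.70 d into the next.
Phase angle: θ = 360°·(17.70 d)/(29.5 d) = 216.0°.
With cos θ = (-0.809), the lit fraction is (1 − (-0.809))/2 ≈ 0.905, so 90%.

90%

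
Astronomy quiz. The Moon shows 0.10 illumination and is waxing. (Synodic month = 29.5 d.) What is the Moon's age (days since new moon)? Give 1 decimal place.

3.0 days

From f = (1 − cos θ)/2: cos θ = 1 − 2×0.10 = 0.800; arccos → 36.9°.
Before full moon the principal value applies: θ = 36.9°.
Age = 29.5 × 36.9°/360° ≈ 3.02 days.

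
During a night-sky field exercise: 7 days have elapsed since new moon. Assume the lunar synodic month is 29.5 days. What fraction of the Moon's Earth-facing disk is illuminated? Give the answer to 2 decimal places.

The Moon has covered 7/29.5 of its cycle, so θ ≈ 360° × 7/29.5 = 85.4°.
cos 85.4° = 0.080, so f = (1 − 0.080)/2 = 0.460.

0.46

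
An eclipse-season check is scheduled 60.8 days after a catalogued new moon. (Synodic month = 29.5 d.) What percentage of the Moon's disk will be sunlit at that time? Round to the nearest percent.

60.8/29.5 = 2.061 lunations, so 2 complete cycles and 1.80 d into the next.
Elongation θ = 360° × 1.80/29.5 ≈ 22.0°.
Illuminated fraction = (1 − cos 22.0°)/2 = (1 − 0.927)/2 ≈ 0.036, so 4%.

4%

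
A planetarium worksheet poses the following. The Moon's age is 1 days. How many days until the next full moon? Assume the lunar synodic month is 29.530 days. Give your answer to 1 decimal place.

13.8 days

Full moon occurs at elongation 180°, i.e. at age 29.530 × 180/360 = 14.765 d.
That is 14.765 − 1 = 13.765 days ahead.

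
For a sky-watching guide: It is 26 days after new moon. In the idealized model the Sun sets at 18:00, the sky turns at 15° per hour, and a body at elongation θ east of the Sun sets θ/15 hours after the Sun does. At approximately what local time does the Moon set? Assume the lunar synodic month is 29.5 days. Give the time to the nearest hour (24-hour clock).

15:00

Phase angle: θ = 360°·(26 d)/(29.5 d) = 317.3°.
At 15° of sky rotation per hour, 317.3° corresponds to a 21.15 h lag.
18:00 + 21.15 h ≈ 15:09 → 15:00 to the nearest hour.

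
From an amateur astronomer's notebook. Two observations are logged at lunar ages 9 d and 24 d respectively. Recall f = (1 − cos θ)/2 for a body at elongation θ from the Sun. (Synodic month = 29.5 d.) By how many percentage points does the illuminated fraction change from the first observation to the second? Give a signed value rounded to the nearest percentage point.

-36 pp

θ₁ = 360° × 9/29.5 = 109.8°, f₁ = (1 − cos θ₁)/2 = 0.670.
θ₂ = 360° × 24/29.5 = 292.9°, f₂ = (1 − cos θ₂)/2 = 0.306.
Change = f₂ − f₁ = -0.364 → -36 percentage points.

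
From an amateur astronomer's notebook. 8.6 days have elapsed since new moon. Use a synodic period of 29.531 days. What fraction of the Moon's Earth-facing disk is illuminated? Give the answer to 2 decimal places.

Elongation θ = 360° × 8.6/29.531 ≈ 104.8°.
cos 104.8° = (-0.256), so f = (1 − (-0.256))/2 = 0.628.

0.63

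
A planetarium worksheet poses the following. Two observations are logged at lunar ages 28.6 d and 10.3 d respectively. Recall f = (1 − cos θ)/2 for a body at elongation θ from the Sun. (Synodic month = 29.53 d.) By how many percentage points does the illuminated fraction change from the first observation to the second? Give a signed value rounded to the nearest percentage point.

+78 pp

First observation: θ = 360°·28.6/29.53 = 348.7°, so f = 0.010.
Second observation: θ = 125.6°, f = 0.791.
Δf = 0.791 − 0.010 = +0.781, i.e. +78 pp.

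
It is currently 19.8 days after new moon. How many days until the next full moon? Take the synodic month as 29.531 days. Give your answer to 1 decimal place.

Full moon occurs at elongation 180°, i.e. at age 29.531 × 180/360 = 14.765 d.
This lunation's full moon (14.765 d) has passed, so add one period: 44.296 − 19.8 = 24.496 days.

24.5 days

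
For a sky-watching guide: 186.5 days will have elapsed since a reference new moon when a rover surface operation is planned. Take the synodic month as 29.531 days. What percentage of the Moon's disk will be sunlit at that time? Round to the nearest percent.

186.5 d spans 6 complete synodic months (6 × 29.531 = 177.19 d) plus 9.31 d.
The Moon has covered 9.31/29.531 of its cycle, so θ ≈ 360° × 9.31/29.531 = 113.5°.
cos 113.5° = (-0.399), so f = (1 − (-0.399))/2 = 0.700, so 70%.

70%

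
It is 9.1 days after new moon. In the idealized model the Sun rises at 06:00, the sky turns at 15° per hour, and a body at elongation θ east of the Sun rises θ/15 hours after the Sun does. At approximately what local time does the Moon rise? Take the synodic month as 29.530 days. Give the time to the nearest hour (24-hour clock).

The Moon has covered 9.1/29.530 of its cycle, so θ ≈ 360° × 9.1/29.530 = 110.9°.
At 15° of sky rotation per hour, 110.9° corresponds to a 7.40 h lag.
06:00 + 7.40 h ≈ 13:24 → 13:00 to the nearest hour.

13:00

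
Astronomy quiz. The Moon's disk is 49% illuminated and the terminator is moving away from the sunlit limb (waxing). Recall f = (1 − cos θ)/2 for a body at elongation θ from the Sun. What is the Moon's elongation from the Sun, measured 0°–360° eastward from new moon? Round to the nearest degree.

From f = (1 − cos θ)/2: cos θ = 1 − 2×0.49 = 0.020; arccos → 88.9°.
The Moon is waxing (0°–180°), so θ = 88.9° directly.

89°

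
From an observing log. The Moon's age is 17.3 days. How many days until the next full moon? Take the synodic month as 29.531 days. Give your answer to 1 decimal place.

Full moon is 0.5 of the way through the cycle: age 0.5 × 29.531 = 14.765 d.
This lunation's full moon (14.765 d) has passed, so add one period: 44.296 − 17.3 = 26.996 days.

27.0 days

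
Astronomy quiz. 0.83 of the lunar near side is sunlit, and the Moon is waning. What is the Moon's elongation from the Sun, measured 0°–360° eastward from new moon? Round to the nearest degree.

229°

Invert f = (1 − cos θ)/2 to get cos θ = 1 − 2(0.83) = -0.660, hence θ₀ = arccos -0.660 = 131.3°.
Waning ⇒ past full, so θ = 360° − 131.3° = 228.7°.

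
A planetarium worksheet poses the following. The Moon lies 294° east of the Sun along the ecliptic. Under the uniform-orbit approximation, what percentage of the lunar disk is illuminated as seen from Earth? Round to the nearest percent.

30%

Half-versine of 294°: (1 − 0.407)/2 = 0.297, i.e. 30%.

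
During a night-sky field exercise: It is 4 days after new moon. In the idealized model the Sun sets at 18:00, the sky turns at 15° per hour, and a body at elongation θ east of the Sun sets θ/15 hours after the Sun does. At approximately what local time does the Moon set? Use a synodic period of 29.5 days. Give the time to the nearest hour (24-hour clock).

The Moon has covered 4/29.5 of its cycle, so θ ≈ 360° × 4/29.5 = 48.8°.
At 15° of sky rotation per hour, 48.8° corresponds to a 3.25 h lag.
18:00 + 3.25 h ≈ 21:15 → 21:00 to the nearest hour.

21:00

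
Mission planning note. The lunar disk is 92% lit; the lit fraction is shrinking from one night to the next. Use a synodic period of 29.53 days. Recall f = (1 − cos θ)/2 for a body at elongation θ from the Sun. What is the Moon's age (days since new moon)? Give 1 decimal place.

17.5 days

cos θ = 1 − 2f = -0.840, giving a principal value of 147.1°.
Waning ⇒ past full, so θ = 360° − 147.1° = 212.9°.
At 360°/29.53 d per day, 212.9° corresponds to 17.46 days.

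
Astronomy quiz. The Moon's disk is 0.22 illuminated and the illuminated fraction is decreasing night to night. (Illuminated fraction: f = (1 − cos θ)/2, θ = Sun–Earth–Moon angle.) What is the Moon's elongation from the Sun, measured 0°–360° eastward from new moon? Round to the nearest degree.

cos θ = 1 − 2f = 0.560, giving a principal value of 55.9°.
A waning Moon lies in 180°–360°, so θ = 360° − 55.9° = 304.1°.

304°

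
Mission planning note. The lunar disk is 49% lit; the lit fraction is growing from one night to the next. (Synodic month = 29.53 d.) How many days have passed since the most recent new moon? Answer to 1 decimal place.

Invert f = (1 − cos θ)/2 to get cos θ = 1 − 2(0.49) = 0.020, hence θ₀ = arccos 0.020 = 88.9°.
The Moon is waxing (0°–180°), so θ = 88.9° directly.
At 360°/29.53 d per day, 88.9° corresponds to 7.29 days.

7.3 days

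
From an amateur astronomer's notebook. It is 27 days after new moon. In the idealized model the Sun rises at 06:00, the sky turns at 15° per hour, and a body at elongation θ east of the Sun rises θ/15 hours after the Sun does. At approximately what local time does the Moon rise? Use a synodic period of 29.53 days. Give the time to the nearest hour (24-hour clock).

Phase angle: θ = 360°·(27 d)/(29.53 d) = 329.2°.
At 15° of sky rotation per hour, 329.2° corresponds to a 21.94 h lag.
06:00 + 21.94 h ≈ 03:57 → 04:00 to the nearest hour.

04:00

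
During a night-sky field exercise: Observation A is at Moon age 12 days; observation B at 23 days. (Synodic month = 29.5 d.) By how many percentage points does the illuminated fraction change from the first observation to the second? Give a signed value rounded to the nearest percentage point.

-51 pp

θ₁ = 360° × 12/29.5 = 146.4°, f₁ = (1 − cos θ₁)/2 = 0.917.
θ₂ = 360° × 23/29.5 = 280.7°, f₂ = (1 − cos θ₂)/2 = 0.407.
Change = f₂ − f₁ = -0.509 → -51 percentage points.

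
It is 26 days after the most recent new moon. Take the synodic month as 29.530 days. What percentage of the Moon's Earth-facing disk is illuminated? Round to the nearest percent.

13%

Phase angle: θ = 360°·(26 d)/(29.530 d) = 317.0°.
With cos θ = 0.731, the lit fraction is (1 − 0.731)/2 ≈ 0.135, so 13%.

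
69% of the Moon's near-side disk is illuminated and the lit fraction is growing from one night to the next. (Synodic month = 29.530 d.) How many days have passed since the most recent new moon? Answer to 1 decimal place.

Invert f = (1 − cos θ)/2 to get cos θ = 1 − 2(0.69) = -0.380, hence θ₀ = arccos -0.380 = 112.3°.
The Moon is waxing (0°–180°), so θ = 112.3° directly.
Age = 29.530 × 112.3°/360° ≈ 9.21 days.

9.2 days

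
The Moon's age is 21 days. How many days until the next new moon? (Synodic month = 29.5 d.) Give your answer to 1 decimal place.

One full lunation from the last new moon is 29.5 d; remaining = 29.5 − 21 = 8.500 d.

8.5 days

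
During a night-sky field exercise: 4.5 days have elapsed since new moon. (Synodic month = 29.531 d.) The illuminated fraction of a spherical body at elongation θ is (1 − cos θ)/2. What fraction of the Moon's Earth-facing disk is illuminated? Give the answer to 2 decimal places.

0.21

The Moon has covered 4.5/29.531 of its cycle, so θ ≈ 360° × 4.5/29.531 = 54.9°.
cos 54.9° = 0.576, so f = (1 − 0.576)/2 = 0.212.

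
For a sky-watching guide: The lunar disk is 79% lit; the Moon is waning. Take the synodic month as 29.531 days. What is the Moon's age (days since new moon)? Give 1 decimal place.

19.2 days

cos θ = 1 − 2f = -0.580, giving a principal value of 125.5°.
Waning ⇒ past full, so θ = 360° − 125.5° = 234.5°.
Age = 29.531 × 234.5°/360° ≈ 19.24 days.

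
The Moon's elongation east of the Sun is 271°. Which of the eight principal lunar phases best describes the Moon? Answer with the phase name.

271° lies in the last quarter sector of the 8-phase cycle.

last quarter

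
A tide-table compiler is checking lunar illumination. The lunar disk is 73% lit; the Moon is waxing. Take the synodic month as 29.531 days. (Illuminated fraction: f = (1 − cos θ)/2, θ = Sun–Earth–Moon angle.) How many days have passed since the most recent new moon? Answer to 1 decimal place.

9.6 days

cos θ = 1 − 2f = -0.460, giving a principal value of 117.4°.
The Moon is waxing (0°–180°), so θ = 117.4° directly.
Age = 29.531 × 117.4°/360° ≈ 9.63 days.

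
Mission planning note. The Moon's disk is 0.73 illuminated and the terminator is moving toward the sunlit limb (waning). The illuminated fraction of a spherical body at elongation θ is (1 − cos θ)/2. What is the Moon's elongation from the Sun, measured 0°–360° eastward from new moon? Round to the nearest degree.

Invert f = (1 − cos θ)/2 to get cos θ = 1 − 2(0.73) = -0.460, hence θ₀ = arccos -0.460 = 117.4°.
A waning Moon lies in 180°–360°, so θ = 360° − 117.4° = 242.6°.

243°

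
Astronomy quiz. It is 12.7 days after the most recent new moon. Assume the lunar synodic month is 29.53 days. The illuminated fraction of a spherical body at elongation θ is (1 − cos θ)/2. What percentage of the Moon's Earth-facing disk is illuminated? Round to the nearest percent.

The Moon has covered 12.7/29.53 of its cycle, so θ ≈ 360° × 12.7/29.53 = 154.8°.
cos 154.8° = (-0.905), so f = (1 − (-0.905))/2 = 0.953, so 95%.

95%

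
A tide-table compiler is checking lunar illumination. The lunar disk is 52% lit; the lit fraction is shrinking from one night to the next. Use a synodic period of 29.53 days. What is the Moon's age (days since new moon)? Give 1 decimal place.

Invert f = (1 − cos θ)/2 to get cos θ = 1 − 2(0.52) = -0.040, hence θ₀ = arccos -0.040 = 92.3°.
Waning ⇒ past full, so θ = 360° − 92.3° = 267.7°.
That fraction of the synodic month is 267.7/360 × 29.53 d ≈ 21.96 d.

22.0 days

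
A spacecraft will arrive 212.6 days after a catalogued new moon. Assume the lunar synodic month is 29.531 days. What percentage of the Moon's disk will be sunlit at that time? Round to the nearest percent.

34%

212.6/29.531 = 7.199 lunations, so 7 complete cycles and 5.88 d into the next.
Elongation θ = 360° × 5.88/29.531 ≈ 71.7°.
cos 71.7° = 0.314, so f = (1 − 0.314)/2 = 0.343, so 34%.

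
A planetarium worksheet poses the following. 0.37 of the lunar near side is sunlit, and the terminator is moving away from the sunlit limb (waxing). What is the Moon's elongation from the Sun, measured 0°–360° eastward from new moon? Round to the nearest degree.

75°

Invert f = (1 − cos θ)/2 to get cos θ = 1 − 2(0.37) = 0.260, hence θ₀ = arccos 0.260 = 74.9°.
Before full moon the principal value applies: θ = 74.9°.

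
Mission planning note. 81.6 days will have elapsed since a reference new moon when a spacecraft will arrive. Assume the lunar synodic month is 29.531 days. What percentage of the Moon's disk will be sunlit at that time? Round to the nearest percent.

46%

81.6/29.531 = 2.763 lunations, so 2 complete cycles and 22.54 d into the next.
Elongation θ = 360° × 22.54/29.531 ≈ 274.8°.
cos 274.8° = 0.083, so f = (1 − 0.083)/2 = 0.459, so 46%.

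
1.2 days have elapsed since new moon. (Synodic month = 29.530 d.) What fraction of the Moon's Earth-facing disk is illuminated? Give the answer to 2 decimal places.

0.02

Elongation θ = 360° × 1.2/29.530 ≈ 14.6°.
With cos θ = 0.968, the lit fraction is (1 − 0.968)/2 ≈ 0.016.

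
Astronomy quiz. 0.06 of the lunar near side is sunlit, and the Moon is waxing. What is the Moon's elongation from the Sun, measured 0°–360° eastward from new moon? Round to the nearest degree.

28°

From f = (1 − cos θ)/2: cos θ = 1 − 2×0.06 = 0.880; arccos → 28.4°.
Waxing ⇒ before full, so θ = 28.4°.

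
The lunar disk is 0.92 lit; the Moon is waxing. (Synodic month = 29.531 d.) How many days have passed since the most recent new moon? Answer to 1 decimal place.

12.1 days

cos θ = 1 − 2f = -0.840, giving a principal value of 147.1°.
Before full moon the principal value applies: θ = 147.1°.
Age = 29.531 × 147.1°/360° ≈ 12.07 days.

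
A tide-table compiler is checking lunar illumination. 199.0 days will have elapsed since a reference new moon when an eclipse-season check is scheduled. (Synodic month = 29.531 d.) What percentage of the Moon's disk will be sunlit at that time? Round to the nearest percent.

54%

199.0 d spans 6 complete synodic months (6 × 29.531 = 177.19 d) plus 21.81 d.
Phase angle: θ = 360°·(21.81 d)/(29.531 d) = 265.9°.
With cos θ = (-0.071), the lit fraction is (1 − (-0.071))/2 ≈ 0.536, so 54%.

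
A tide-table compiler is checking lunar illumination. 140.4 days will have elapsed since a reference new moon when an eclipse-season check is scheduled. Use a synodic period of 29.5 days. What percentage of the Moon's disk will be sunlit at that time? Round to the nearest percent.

47%

Reduce mod P: 140.4 − 4×29.5 = 22.40 d into the current lunation.
The Moon has covered 22.40/29.5 of its cycle, so θ ≈ 360° × 22.40/29.5 = 273.4°.
With cos θ = 0.059, the lit fraction is (1 − 0.059)/2 ≈ 0.471, so 47%.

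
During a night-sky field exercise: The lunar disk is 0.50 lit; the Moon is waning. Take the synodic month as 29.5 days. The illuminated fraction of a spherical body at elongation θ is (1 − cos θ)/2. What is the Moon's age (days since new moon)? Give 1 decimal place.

22.1 days

From f = (1 − cos θ)/2: cos θ = 1 − 2×0.50 = 0.000; arccos → 90.0°.
A waning Moon lies in 180°–360°, so θ = 360° − 90.0° = 270.0°.
Age = 29.5 × 270.0°/360° ≈ 22.12 days.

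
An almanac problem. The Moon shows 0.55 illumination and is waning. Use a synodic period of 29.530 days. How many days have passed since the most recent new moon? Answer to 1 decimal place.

21.7 days

cos θ = 1 − 2f = -0.100, giving a principal value of 95.7°.
A waning Moon lies in 180°–360°, so θ = 360° − 95.7° = 264.3°.
At 360°/29.530 d per day, 264.3° corresponds to 21.68 days.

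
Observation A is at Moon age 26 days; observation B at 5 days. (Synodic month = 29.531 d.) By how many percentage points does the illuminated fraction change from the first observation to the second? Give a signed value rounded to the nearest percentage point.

+12 percentage points

θ₁ = 360° × 26/29.531 = 317.0°, f₁ = (1 − cos θ₁)/2 = 0.135.
θ₂ = 360° × 5/29.531 = 61.0°, f₂ = (1 − cos θ₂)/2 = 0.257.
Change = f₂ − f₁ = +0.123 → +12 percentage points.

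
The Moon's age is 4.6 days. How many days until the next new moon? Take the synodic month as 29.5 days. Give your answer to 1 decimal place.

One full lunation from the last new moon is 29.5 d; remaining = 29.5 − 4.6 = 24.900 d.

24.9 days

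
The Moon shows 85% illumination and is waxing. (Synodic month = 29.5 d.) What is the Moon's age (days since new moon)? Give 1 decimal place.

cos θ = 1 − 2f = -0.700, giving a principal value of 134.4°.
Before full moon the principal value applies: θ = 134.4°.
That fraction of the synodic month is 134.4/360 × 29.5 d ≈ 11.02 d.

11.0 days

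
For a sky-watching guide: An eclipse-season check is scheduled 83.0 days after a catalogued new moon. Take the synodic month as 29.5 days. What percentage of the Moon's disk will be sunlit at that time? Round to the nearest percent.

31%

Reduce mod P: 83.0 − 2×29.5 = 24.00 d into the current lunation.
The Moon has covered 24.00/29.5 of its cycle, so θ ≈ 360° × 24.00/29.5 = 292.9°.
With cos θ = 0.389, the lit fraction is (1 − 0.389)/2 ≈ 0.306, so 31%.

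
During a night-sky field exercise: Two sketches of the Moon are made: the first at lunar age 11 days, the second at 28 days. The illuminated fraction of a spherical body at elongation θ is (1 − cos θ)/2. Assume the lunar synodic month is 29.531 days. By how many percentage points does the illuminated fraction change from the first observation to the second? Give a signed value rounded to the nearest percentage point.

-82 percentage points

First observation: θ = 360°·11/29.531 = 134.1°, so f = 0.848.
Second observation: θ = 341.3°, f = 0.026.
Δf = 0.026 − 0.848 = -0.822, i.e. -82 pp.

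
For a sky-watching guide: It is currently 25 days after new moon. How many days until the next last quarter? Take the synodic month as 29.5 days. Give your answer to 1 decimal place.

26.6 days

Last quarter is 0.75 of the way through the cycle: age 0.75 × 29.5 = 22.125 d.
This lunation's last quarter (22.125 d) has passed, so add one period: 51.625 − 25 = 26.625 days.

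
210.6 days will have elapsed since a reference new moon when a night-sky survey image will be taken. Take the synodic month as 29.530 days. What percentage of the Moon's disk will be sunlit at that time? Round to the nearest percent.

210.6 d spans 7 complete synodic months (7 × 29.530 = 206.71 d) plus 3.89 d.
Phase angle: θ = 360°·(3.89 d)/(29.530 d) = 47.4°.
With cos θ = 0.677, the lit fraction is (1 − 0.677)/2 ≈ 0.162, so 16%.

16%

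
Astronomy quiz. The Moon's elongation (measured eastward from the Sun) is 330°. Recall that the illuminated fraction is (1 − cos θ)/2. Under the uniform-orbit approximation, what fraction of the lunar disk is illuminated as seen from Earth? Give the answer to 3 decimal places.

f = (1 − cos 330°)/2 = (1 − 0.866)/2 ≈ 0.067.

0.067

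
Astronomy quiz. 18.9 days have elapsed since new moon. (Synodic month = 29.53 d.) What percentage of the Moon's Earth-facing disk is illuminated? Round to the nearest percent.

82%

The Moon has covered 18.9/29.53 of its cycle, so θ ≈ 360° × 18.9/29.53 = 230.4°.
With cos θ = (-0.637), the lit fraction is (1 − (-0.637))/2 ≈ 0.819, so 82%.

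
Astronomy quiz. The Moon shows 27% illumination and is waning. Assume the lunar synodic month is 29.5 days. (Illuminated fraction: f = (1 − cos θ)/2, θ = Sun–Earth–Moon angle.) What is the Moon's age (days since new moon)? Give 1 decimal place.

Invert f = (1 − cos θ)/2 to get cos θ = 1 − 2(0.27) = 0.460, hence θ₀ = arccos 0.460 = 62.6°.
Waning ⇒ past full, so θ = 360° − 62.6° = 297.4°.
That fraction of the synodic month is 297.4/360 × 29.5 d ≈ 24.37 d.

24.4 days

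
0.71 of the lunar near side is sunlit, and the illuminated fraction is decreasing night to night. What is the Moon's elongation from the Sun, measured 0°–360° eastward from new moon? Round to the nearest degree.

245°

Invert f = (1 − cos θ)/2 to get cos θ = 1 − 2(0.71) = -0.420, hence θ₀ = arccos -0.420 = 114.8°.
A waning Moon lies in 180°–360°, so θ = 360° − 114.8° = 245.2°.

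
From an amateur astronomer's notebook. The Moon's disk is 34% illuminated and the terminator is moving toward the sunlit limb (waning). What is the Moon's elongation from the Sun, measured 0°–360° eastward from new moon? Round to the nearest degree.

Invert f = (1 − cos θ)/2 to get cos θ = 1 − 2(0.34) = 0.320, hence θ₀ = arccos 0.320 = 71.3°.
Since the Moon is past full (waning), take the reflex angle: θ = 360° − 71.3° = 288.7°.

289°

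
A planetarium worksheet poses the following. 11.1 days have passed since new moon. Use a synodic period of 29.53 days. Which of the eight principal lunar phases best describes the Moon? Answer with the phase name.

At 11.1/29.53 of the cycle, θ ≈ 135° — the waxing gibbous range.

waxing gibbous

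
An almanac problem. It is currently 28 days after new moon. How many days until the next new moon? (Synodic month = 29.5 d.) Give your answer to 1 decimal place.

1.5 days

One full lunation from the last new moon is 29.5 d; remaining = 29.5 − 28 = 1.500 d.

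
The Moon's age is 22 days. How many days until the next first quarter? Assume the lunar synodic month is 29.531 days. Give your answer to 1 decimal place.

14.9 days

First quarter is 0.25 of the way through the cycle: age 0.25 × 29.531 = 7.383 d.
Already past this cycle's first quarter; the next is at 7.383 + 29.531 = 36.914 d, so 36.914 − 22 = 14.914 days.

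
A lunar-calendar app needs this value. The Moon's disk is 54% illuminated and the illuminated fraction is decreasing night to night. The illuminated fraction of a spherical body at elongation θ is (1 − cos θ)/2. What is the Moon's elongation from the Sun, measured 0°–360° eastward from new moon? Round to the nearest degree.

265°

Invert f = (1 − cos θ)/2 to get cos θ = 1 − 2(0.54) = -0.080, hence θ₀ = arccos -0.080 = 94.6°.
Since the Moon is past full (waning), take the reflex angle: θ = 360° − 94.6° = 265.4°.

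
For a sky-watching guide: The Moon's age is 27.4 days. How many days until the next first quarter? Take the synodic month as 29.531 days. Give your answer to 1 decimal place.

First quarter is 0.25 of the way through the cycle: age 0.25 × 29.531 = 7.383 d.
Already past this cycle's first quarter; the next is at 7.383 + 29.531 = 36.914 d, so 36.914 − 27.4 = 9.514 days.

9.5 days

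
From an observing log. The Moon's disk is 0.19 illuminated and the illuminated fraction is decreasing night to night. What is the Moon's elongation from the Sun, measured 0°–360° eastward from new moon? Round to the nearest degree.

Invert f = (1 − cos θ)/2 to get cos θ = 1 − 2(0.19) = 0.620, hence θ₀ = arccos 0.620 = 51.7°.
A waning Moon lies in 180°–360°, so θ = 360° − 51.7° = 308.3°.

308°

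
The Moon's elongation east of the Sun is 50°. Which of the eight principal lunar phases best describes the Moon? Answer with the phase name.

waxing crescent

50° lies in the waxing crescent sector of the 8-phase cycle.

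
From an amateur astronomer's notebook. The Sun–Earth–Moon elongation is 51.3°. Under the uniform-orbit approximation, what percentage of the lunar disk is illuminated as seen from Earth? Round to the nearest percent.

Half-versine of 51.3°: (1 − 0.625)/2 = 0.187, i.e. 19%.

19%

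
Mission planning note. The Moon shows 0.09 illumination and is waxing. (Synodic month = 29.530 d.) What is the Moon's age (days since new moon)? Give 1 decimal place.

Invert f = (1 − cos θ)/2 to get cos θ = 1 − 2(0.09) = 0.820, hence θ₀ = arccos 0.820 = 34.9°.
Waxing ⇒ before full, so θ = 34.9°.
Age = 29.530 × 34.9°/360° ≈ 2.86 days.

2.9 days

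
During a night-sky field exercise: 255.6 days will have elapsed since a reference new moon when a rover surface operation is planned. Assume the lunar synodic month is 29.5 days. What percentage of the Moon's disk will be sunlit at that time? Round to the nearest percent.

76%

255.6/29.5 = 8.664 lunations, so 8 complete cycles and 19.60 d into the next.
Phase angle: θ = 360°·(19.60 d)/(29.5 d) = 239.2°.
cos 239.2° = (-0.512), so f = (1 − (-0.512))/2 = 0.756, so 76%.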